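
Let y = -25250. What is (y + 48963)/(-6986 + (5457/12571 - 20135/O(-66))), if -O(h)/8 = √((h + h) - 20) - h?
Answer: 4769537968*(-√38 + 33*I)/(-46113492787*I + 1405048784*√38) ≈ -3.4126 + 0.0033805*I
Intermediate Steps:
O(h) = -8*√(-20 + 2*h) + 8*h (O(h) = -8*(√((h + h) - 20) - h) = -8*(√(2*h - 20) - h) = -8*(√(-20 + 2*h) - h) = -8*√(-20 + 2*h) + 8*h)
(y + 48963)/(-6986 + (5457/12571 - 20135/O(-66))) = (-25250 + 48963)/(-6986 + (5457/12571 - 20135/(-8*√(-20 + 2*(-66)) + 8*(-66)))) = 23713/(-6986 + (5457*(1/12571) - 20135/(-8*√(-20 - 132) - 528))) = 23713/(-6986 + (5457/12571 - 20135/(-16*I*√38 - 528))) = 23713/(-6986 + (5457/12571 - 20135/(-528 - 16*I*√38))) = 23713/(-87815549/12571 - 20135/(-528 - 16*I*√38))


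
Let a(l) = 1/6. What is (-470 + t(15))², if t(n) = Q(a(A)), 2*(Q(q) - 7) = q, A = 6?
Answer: 30858025/144 ≈ 2.1429e+5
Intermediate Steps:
a(l) = ⅙
Q(q) = 7 + q/2
t(n) = 85/12 (t(n) = 7 + (½)*(⅙) = 7 + 1/12 = 85/12)
(-470 + t(15))² = (-470 + 85/12)² = (-5555/12)² = 30858025/144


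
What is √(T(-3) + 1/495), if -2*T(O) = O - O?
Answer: √55/165 ≈ 0.044947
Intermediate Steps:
T(O) = 0 (T(O) = -(O - O)/2 = -½*0 = 0)
√(T(-3) + 1/495) = √(0 + 1/495) = √(1/495) = √55/165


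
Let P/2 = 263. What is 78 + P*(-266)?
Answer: -139838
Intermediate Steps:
P = 526 (P = 2*263 = 526)
78 + P*(-266) = 78 + 526*(-266) = 78 - 139916 = -139838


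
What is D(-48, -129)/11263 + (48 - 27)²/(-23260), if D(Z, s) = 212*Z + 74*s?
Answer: -463700703/261977380 ≈ -1.7700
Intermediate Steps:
D(Z, s) = 74*s + 212*Z
D(-48, -129)/11263 + (48 - 27)²/(-23260) = (74*(-129) + 212*(-48))/11263 + (48 - 27)²/(-23260) = (-9546 - 10176)*(1/11263) + 21²*(-1/23260) = -19722*1/11263 + 441*(-1/23260) = -19722/11263 - 441/23260 = -463700703/261977380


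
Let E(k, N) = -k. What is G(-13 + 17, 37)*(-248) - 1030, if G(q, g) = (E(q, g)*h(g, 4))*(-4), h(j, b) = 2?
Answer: -8966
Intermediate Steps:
G(q, g) = 8*q (G(q, g) = (-q*2)*(-4) = -2*q*(-4) = 8*q)
G(-13 + 17, 37)*(-248) - 1030 = (8*(-13 + 17))*(-248) - 1030 = (8*4)*(-248) - 1030 = 32*(-248) - 1030 = -7936 - 1030 = -8966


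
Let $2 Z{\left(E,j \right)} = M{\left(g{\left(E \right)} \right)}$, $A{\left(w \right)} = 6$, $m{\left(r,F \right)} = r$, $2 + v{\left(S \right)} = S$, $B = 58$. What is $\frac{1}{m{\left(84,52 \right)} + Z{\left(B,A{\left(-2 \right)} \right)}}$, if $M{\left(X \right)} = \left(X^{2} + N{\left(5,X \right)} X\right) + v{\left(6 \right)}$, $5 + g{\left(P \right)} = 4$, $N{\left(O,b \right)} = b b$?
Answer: $\frac{1}{86} \approx 0.011628$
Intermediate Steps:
$N{\left(O,b \right)} = b^{2}$
$g{\left(P \right)} = -1$ ($g{\left(P \right)} = -5 + 4 = -1$)
$v{\left(S \right)} = -2 + S$
$M{\left(X \right)} = 4 + X^{2} + X^{3}$ ($M{\left(X \right)} = \left(X^{2} + X^{2} X\right) + \left(-2 + 6\right) = \left(X^{2} + X^{3}\right) + 4 = 4 + X^{2} + X^{3}$)
$Z{\left(E,j \right)} = 2$ ($Z{\left(E,j \right)} = \frac{4 + \left(-1\right)^{2} + \left(-1\right)^{3}}{2} = \frac{4 + 1 - 1}{2} = \frac{1}{2} \cdot 4 = 2$)
$\frac{1}{m{\left(84,52 \right)} + Z{\left(B,A{\left(-2 \right)} \right)}} = \frac{1}{84 + 2} = \frac{1}{86}$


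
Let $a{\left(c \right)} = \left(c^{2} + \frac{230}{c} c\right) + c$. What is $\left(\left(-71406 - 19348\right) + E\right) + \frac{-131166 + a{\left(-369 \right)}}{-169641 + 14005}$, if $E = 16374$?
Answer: $- \frac{2894052634}{38909} \approx -74380.0$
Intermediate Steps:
$a{\left(c \right)} = 230 + c + c^{2}$ ($a{\left(c \right)} = \left(c^{2} + 230\right) + c = \left(230 + c^{2}\right) + c = 230 + c + c^{2}$)
$\left(\left(-71406 - 19348\right) + E\right) + \frac{-131166 + a{\left(-369 \right)}}{-169641 + 14005} = \left(\left(-71406 - 19348\right) + 16374\right) + \frac{-131166 + \left(230 - 369 + \left(-369\right)^{2}\right)}{-169641 + 14005} = \left(-90754 + 16374\right) + \frac{-131166 + \left(230 - 369 + 136161\right)}{-155636} = -74380 + \left(-131166 + 136022\right) \left(- \frac{1}{155636}\right) = -74380 + 4856 \left(- \frac{1}{155636}\right) = -74380 - \frac{1214}{38909} = - \frac{2894052634}{38909}$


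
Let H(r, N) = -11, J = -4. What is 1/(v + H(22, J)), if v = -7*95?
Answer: -1/676 ≈ -0.0014793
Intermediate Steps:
v = -665
1/(v + H(22, J)) = 1/(-665 - 11) = 1/(-676) = -1/676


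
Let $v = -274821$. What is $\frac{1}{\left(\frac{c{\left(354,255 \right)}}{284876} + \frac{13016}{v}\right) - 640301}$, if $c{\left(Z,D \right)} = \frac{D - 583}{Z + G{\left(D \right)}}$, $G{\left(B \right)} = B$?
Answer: $- \frac{3973212790197}{2544052310961701383} \approx -1.5618 \cdot 10^{-6}$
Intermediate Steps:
$c{\left(Z,D \right)} = \frac{-583 + D}{D + Z}$ ($c{\left(Z,D \right)} = \frac{D - 583}{Z + D} = \frac{-583 + D}{D + Z}$)
$\frac{1}{\left(\frac{c{\left(354,255 \right)}}{284876} + \frac{13016}{v}\right) - 640301} = \frac{1}{\left(\frac{\frac{1}{255 + 354} \left(-583 + 255\right)}{284876} + \frac{13016}{-274821}\right) - 640301} = \frac{1}{\left(\frac{1}{609} \left(-328\right) \frac{1}{284876} + 13016 \left(- \frac{1}{274821}\right)\right) - 640301} = \frac{1}{\left(\frac{1}{609} \left(-328\right) \frac{1}{284876} - \frac{13016}{274821}\right) - 640301} = \frac{1}{\left(\left(- \frac{328}{609}\right) \frac{1}{284876} - \frac{13016}{274821}\right) - 640301} = \frac{1}{\left(- \frac{82}{43372371} - \frac{13016}{274821}\right) - 640301} = \frac{1}{- \frac{188185772086}{3973212790197} - 640301} = \frac{1}{- \frac{2544052310961701383}{3973212790197}} = - \frac{3973212790197}{2544052310961701383}$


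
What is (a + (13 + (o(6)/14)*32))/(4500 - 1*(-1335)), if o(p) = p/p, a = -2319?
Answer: -16126/40845 ≈ -0.39481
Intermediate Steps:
o(p) = 1
(a + (13 + (o(6)/14)*32))/(4500 - 1*(-1335)) = (-2319 + (13 + (1/14)*32))/(4500 - 1*(-1335)) = (-2319 + (13 + (1*(1/14))*32))/(4500 + 1335) = (-2319 + (13 + (1/14)*32))/5835 = (-2319 + (13 + 16/7))*(1/5835) = (-2319 + 107/7)*(1/5835) = -16126/7*1/5835 = -16126/40845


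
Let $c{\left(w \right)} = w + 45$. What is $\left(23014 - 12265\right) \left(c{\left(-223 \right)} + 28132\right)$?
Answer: $300477546$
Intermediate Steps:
$c{\left(w \right)} = 45 + w$
$\left(23014 - 12265\right) \left(c{\left(-223 \right)} + 28132\right) = \left(23014 - 12265\right) \left(\left(45 - 223\right) + 28132\right) = 10749 \left(-178 + 28132\right) = 10749 \cdot 27954 = 300477546$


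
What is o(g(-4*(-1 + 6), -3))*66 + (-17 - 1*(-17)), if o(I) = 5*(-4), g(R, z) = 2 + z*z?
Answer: -1320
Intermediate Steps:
g(R, z) = 2 + z²
o(I) = -20
o(g(-4*(-1 + 6), -3))*66 + (-17 - 1*(-17)) = -20*66 + (-17 - 1*(-17)) = -1320 + (-17 + 17) = -1320 + 0 = -1320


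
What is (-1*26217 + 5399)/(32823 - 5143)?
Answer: -10409/13840 ≈ -0.75210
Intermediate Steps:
(-1*26217 + 5399)/(32823 - 5143) = (-26217 + 5399)/27680 = -20818*1/27680 = -10409/13840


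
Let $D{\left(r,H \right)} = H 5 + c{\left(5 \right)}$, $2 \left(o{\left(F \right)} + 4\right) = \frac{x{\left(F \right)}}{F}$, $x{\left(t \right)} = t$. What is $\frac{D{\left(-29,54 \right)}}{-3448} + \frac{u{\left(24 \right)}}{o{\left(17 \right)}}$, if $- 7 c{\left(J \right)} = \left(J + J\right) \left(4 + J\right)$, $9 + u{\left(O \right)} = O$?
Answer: $- \frac{13155}{3017} \approx -4.3603$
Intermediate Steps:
$u{\left(O \right)} = -9 + O$
$c{\left(J \right)} = - \frac{2 J \left(4 + J\right)}{7}$ ($c{\left(J \right)} = - \frac{\left(J + J\right) \left(4 + J\right)}{7} = - \frac{2 J \left(4 + J\right)}{7}$)
$o{\left(F \right)} = - \frac{7}{2}$ ($o{\left(F \right)} = -4 + \frac{F \frac{1}{F}}{2} = -4 + \frac{1}{2} \cdot 1 = -4 + \frac{1}{2} = - \frac{7}{2}$)
$D{\left(r,H \right)} = - \frac{90}{7} + 5 H$ ($D{\left(r,H \right)} = H 5 - \frac{10 \left(4 + 5\right)}{7} = 5 H - \frac{10}{7} \cdot 9 = 5 H - \frac{90}{7} = - \frac{90}{7} + 5 H$)
$\frac{D{\left(-29,54 \right)}}{-3448} + \frac{u{\left(24 \right)}}{o{\left(17 \right)}} = \frac{- \frac{90}{7} + 5 \cdot 54}{-3448} + \frac{-9 + 24}{- \frac{7}{2}} = \left(- \frac{90}{7} + 270\right) \left(- \frac{1}{3448}\right) + 15 \left(- \frac{2}{7}\right) = \frac{1800}{7} \left(- \frac{1}{3448}\right) - \frac{30}{7} = - \frac{225}{3017} - \frac{30}{7} = - \frac{13155}{3017}$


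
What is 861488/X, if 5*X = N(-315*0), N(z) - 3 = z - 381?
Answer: -2153720/189 ≈ -11395.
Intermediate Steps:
N(z) = -378 + z (N(z) = 3 + (z - 381) = 3 + (-381 + z) = -378 + z)
X = -378/5 (X = (-378 - 315*0)/5 = (-378 + 0)/5 = (⅕)*(-378) = -378/5 ≈ -75.600)
861488/X = 861488/(-378/5) = 861488*(-5/378) = -2153720/189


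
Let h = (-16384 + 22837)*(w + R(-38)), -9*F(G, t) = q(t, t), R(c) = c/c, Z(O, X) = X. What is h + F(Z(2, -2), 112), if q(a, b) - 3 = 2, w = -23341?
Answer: -1355517185/9 ≈ -1.5061e+8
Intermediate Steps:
R(c) = 1
q(a, b) = 5 (q(a, b) = 3 + 2 = 5)
F(G, t) = -5/9 (F(G, t) = -1/9*5 = -5/9)
h = -150613020 (h = (-16384 + 22837)*(-23341 + 1) = 6453*(-23340) = -150613020)
h + F(Z(2, -2), 112) = -150613020 - 5/9 = -1355517185/9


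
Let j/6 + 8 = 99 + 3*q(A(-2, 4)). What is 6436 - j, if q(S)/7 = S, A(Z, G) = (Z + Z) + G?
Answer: 5890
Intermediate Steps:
A(Z, G) = G + 2*Z (A(Z, G) = 2*Z + G = G + 2*Z)
q(S) = 7*S
j = 546 (j = -48 + 6*(99 + 3*(7*(4 + 2*(-2)))) = -48 + 6*(99 + 3*(7*(4 - 4))) = -48 + 6*(99 + 3*(7*0)) = -48 + 6*(99 + 3*0) = -48 + 6*(99 + 0) = -48 + 6*99 = -48 + 594 = 546)
6436 - j = 6436 - 1*546 = 6436 - 546 = 5890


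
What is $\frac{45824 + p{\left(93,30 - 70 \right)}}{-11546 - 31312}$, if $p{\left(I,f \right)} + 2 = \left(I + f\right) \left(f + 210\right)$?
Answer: $- \frac{27416}{21429} \approx -1.2794$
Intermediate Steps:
$p{\left(I,f \right)} = -2 + \left(210 + f\right) \left(I + f\right)$ ($p{\left(I,f \right)} = -2 + \left(I + f\right) \left(f + 210\right) = -2 + \left(I + f\right) \left(210 + f\right) = -2 + \left(210 + f\right) \left(I + f\right)$)
$\frac{45824 + p{\left(93,30 - 70 \right)}}{-11546 - 31312} = \frac{45824 + \left(-2 + \left(30 - 70\right)^{2} + 210 \cdot 93 + 210 \left(30 - 70\right) + 93 \left(30 - 70\right)\right)}{-11546 - 31312} = \frac{45824 + \left(-2 + \left(30 - 70\right)^{2} + 19530 + 210 \left(30 - 70\right) + 93 \left(30 - 70\right)\right)}{-42858} = \left(45824 + \left(-2 + \left(-40\right)^{2} + 19530 + 210 \left(-40\right) + 93 \left(-40\right)\right)\right) \left(- \frac{1}{42858}\right) = \left(45824 - -9008\right) \left(- \frac{1}{42858}\right) = \left(45824 + 9008\right) \left(- \frac{1}{42858}\right) = 54832 \left(- \frac{1}{42858}\right) = - \frac{27416}{21429}$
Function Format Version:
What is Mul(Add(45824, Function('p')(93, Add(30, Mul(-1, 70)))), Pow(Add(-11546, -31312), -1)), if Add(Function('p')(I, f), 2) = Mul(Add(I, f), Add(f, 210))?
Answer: Rational(-27416, 21429) ≈ -1.2794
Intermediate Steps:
Function('p')(I, f) = Add(-2, Mul(Add(210, f), Add(I, f))) (Function('p')(I, f) = Add(-2, Mul(Add(I, f), Add(f, 210))) = Add(-2, Mul(Add(I, f), Add(210, f))) = Add(-2, Mul(Add(210, f), Add(I, f))))
Mul(Add(45824, Function('p')(93, Add(30, Mul(-1, 70)))), Pow(Add(-11546, -31312), -1)) = Mul(Add(45824, Add(-2, Pow(Add(30, Mul(-1, 70)), 2), Mul(210, 93), Mul(210, Add(30, Mul(-1, 70))), Mul(93, Add(30, Mul(-1, 70))))), Pow(Add(-11546, -31312), -1)) = Mul(Add(45824, Add(-2, Pow(Add(30, -70), 2), 19530, Mul(210, Add(30, -70)), Mul(93, Add(30, -70)))), Pow(-42858, -1)) = Mul(Add(45824, Add(-2, Pow(-40, 2), 19530, Mul(210, -40), Mul(93, -40))), Rational(-1, 42858)) = Mul(Add(45824, Add(-2, 1600, 19530, -8400, -3720)), Rational(-1, 42858)) = Mul(Add(45824, 9008), Rational(-1, 42858)) = Mul(54832, Rational(-1, 42858)) = Rational(-27416, 21429)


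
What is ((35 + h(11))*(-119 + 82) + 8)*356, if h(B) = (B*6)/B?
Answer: -537204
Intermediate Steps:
h(B) = 6 (h(B) = (6*B)/B = 6)
((35 + h(11))*(-119 + 82) + 8)*356 = ((35 + 6)*(-119 + 82) + 8)*356 = (41*(-37) + 8)*356 = (-1517 + 8)*356 = -1509*356 = -537204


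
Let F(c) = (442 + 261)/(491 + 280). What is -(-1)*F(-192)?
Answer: 703/771 ≈ 0.91180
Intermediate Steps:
F(c) = 703/771
-(-1)*F(-192) = -(-1)*703/771 = -1*(-703/771) = 703/771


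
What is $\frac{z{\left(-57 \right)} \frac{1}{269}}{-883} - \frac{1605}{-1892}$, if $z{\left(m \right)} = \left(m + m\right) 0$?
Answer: $\frac{1605}{1892} \approx 0.84831$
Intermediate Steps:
$z{\left(m \right)} = 0$ ($z{\left(m \right)} = 2 m 0 = 0$)
$\frac{z{\left(-57 \right)} \frac{1}{269}}{-883} - \frac{1605}{-1892} = \frac{0 \cdot \frac{1}{269}}{-883} - \frac{1605}{-1892} = 0 \cdot \frac{1}{269} \left(- \frac{1}{883}\right) - - \frac{1605}{1892} = 0 \left(- \frac{1}{883}\right) + \frac{1605}{1892} = 0 + \frac{1605}{1892} = \frac{1605}{1892}$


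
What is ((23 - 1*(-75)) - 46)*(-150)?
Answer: -7800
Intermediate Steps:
((23 - 1*(-75)) - 46)*(-150) = ((23 + 75) - 46)*(-150) = (98 - 46)*(-150) = 52*(-150) = -7800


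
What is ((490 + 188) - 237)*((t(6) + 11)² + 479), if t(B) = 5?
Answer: 324135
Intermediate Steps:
((490 + 188) - 237)*((t(6) + 11)² + 479) = ((490 + 188) - 237)*((5 + 11)² + 479) = (678 - 237)*(16² + 479) = 441*(256 + 479) = 441*735 = 324135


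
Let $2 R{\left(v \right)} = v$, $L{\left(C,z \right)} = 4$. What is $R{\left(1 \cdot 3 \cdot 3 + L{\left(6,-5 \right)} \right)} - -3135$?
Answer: $\frac{6283}{2} \approx 3141.5$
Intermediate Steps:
$R{\left(v \right)} = \frac{v}{2}$
$R{\left(1 \cdot 3 \cdot 3 + L{\left(6,-5 \right)} \right)} - -3135 = \frac{1 \cdot 3 \cdot 3 + 4}{2} - -3135 = \frac{1 \cdot 9 + 4}{2} + 3135 = \frac{9 + 4}{2} + 3135 = \frac{1}{2} \cdot 13 + 3135 = \frac{13}{2} + 3135 = \frac{6283}{2}$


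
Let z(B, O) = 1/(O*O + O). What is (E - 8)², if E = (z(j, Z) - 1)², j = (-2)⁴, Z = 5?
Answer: 40436881/810000 ≈ 49.922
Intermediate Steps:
j = 16
z(B, O) = 1/(O + O²) (z(B, O) = 1/(O² + O) = 1/(O + O²))
E = 841/900 (E = (1/(5*(1 + 5)) - 1)² = ((⅕)/6 - 1)² = ((⅕)*(⅙) - 1)² = (1/30 - 1)² = (-29/30)² = 841/900 ≈ 0.93444)
(E - 8)² = (841/900 - 8)² = (-6359/900)² = 40436881/810000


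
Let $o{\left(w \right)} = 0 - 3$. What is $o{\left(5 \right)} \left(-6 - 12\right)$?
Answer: $54$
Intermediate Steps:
$o{\left(w \right)} = -3$ ($o{\left(w \right)} = 0 - 3 = -3$)
$o{\left(5 \right)} \left(-6 - 12\right) = - 3 \left(-6 - 12\right) = \left(-3\right) \left(-18\right) = 54$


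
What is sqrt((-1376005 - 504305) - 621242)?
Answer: 4*I*sqrt(156347) ≈ 1581.6*I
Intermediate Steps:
sqrt((-1376005 - 504305) - 621242) = sqrt(-1880310 - 621242) = sqrt(-2501552) = 4*I*sqrt(156347)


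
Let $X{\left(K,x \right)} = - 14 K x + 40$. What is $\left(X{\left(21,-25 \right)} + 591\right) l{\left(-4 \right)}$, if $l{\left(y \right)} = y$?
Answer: $-31924$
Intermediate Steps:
$X{\left(K,x \right)} = 40 - 14 K x$ ($X{\left(K,x \right)} = - 14 K x + 40 = 40 - 14 K x$)
$\left(X{\left(21,-25 \right)} + 591\right) l{\left(-4 \right)} = \left(\left(40 - 294 \left(-25\right)\right) + 591\right) \left(-4\right) = \left(\left(40 + 7350\right) + 591\right) \left(-4\right) = \left(7390 + 591\right) \left(-4\right) = 7981 \left(-4\right) = -31924$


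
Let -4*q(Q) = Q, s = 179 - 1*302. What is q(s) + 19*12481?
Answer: 948679/4 ≈ 2.3717e+5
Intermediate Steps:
s = -123 (s = 179 - 302 = -123)
q(Q) = -Q/4
q(s) + 19*12481 = -¼*(-123) + 19*12481 = 123/4 + 237139 = 948679/4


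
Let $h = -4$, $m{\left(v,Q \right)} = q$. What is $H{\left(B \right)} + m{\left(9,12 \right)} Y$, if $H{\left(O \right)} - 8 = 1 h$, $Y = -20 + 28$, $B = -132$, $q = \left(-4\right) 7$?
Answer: $-220$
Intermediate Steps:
$q = -28$
$m{\left(v,Q \right)} = -28$
$Y = 8$
$H{\left(O \right)} = 4$ ($H{\left(O \right)} = 8 + 1 \left(-4\right) = 8 - 4 = 4$)
$H{\left(B \right)} + m{\left(9,12 \right)} Y = 4 - 224 = -220$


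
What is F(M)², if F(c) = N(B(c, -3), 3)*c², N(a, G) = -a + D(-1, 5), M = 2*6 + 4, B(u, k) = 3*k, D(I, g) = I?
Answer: 4194304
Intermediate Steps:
M = 16 (M = 12 + 4 = 16)
N(a, G) = -1 - a (N(a, G) = -a - 1 = -1 - a)
F(c) = 8*c² (F(c) = (-1 - 3*(-3))*c² = (-1 - 1*(-9))*c² = (-1 + 9)*c² = 8*c²)
F(M)² = (8*16²)² = (8*256)² = 2048² = 4194304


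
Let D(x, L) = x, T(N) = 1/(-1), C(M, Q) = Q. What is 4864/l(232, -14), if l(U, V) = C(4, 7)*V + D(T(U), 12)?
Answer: -4864/99 ≈ -49.131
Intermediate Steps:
T(N) = -1 (T(N) = 1*(-1) = -1)
l(U, V) = -1 + 7*V (l(U, V) = 7*V - 1 = -1 + 7*V)
4864/l(232, -14) = 4864/(-1 + 7*(-14)) = 4864/(-1 - 98) = 4864/(-99) = 4864*(-1/99) = -4864/99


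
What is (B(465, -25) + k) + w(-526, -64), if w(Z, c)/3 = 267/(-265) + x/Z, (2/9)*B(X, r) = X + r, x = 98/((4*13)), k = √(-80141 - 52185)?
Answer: 7164803769/3624140 + I*√132326 ≈ 1977.0 + 363.77*I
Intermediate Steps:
k = I*√132326 (k = √(-132326) = I*√132326 ≈ 363.77*I)
x = 49/26 (x = 98/52 = 98*(1/52) = 49/26 ≈ 1.8846)
B(X, r) = 9*X/2 + 9*r/2 (B(X, r) = 9*(X + r)/2 = 9*X/2 + 9*r/2)
w(Z, c) = -801/265 + 147/(26*Z) (w(Z, c) = 3*(267/(-265) + 49/(26*Z)) = 3*(267*(-1/265) + 49/(26*Z)) = 3*(-267/265 + 49/(26*Z)) = -801/265 + 147/(26*Z))
(B(465, -25) + k) + w(-526, -64) = (((9/2)*465 + (9/2)*(-25)) + I*√132326) + (3/6890)*(12985 - 6942*(-526))/(-526) = ((4185/2 - 225/2) + I*√132326) + (3/6890)*(-1/526)*(12985 + 3651492) = (1980 + I*√132326) + (3/6890)*(-1/526)*3664477 = (1980 + I*√132326) - 10993431/3624140 = 7164803769/3624140 + I*√132326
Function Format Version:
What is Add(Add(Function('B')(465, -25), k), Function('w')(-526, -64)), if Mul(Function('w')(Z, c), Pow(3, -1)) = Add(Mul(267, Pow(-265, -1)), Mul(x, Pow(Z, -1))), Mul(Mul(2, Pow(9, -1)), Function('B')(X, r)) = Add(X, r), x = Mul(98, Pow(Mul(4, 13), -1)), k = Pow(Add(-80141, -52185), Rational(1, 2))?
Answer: Add(Rational(7164803769, 3624140), Mul(I, Pow(132326, Rational(1, 2)))) ≈ Add(1977.0, Mul(363.77, I))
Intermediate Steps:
k = Mul(I, Pow(132326, Rational(1, 2))) (k = Pow(-132326, Rational(1, 2)) = Mul(I, Pow(132326, Rational(1, 2))) ≈ Mul(363.77, I))
x = Rational(49, 26) (x = Mul(98, Pow(52, -1)) = Mul(98, Rational(1, 52)) = Rational(49, 26) ≈ 1.8846)
Function('B')(X, r) = Add(Mul(Rational(9, 2), X), Mul(Rational(9, 2), r)) (Function('B')(X, r) = Mul(Rational(9, 2), Add(X, r)) = Add(Mul(Rational(9, 2), X), Mul(Rational(9, 2), r)))
Function('w')(Z, c) = Add(Rational(-801, 265), Mul(Rational(147, 26), Pow(Z, -1))) (Function('w')(Z, c) = Mul(3, Add(Mul(267, Pow(-265, -1)), Mul(Rational(49, 26), Pow(Z, -1)))) = Mul(3, Add(Mul(267, Rational(-1, 265)), Mul(Rational(49, 26), Pow(Z, -1)))) = Mul(3, Add(Rational(-267, 265), Mul(Rational(49, 26), Pow(Z, -1)))) = Add(Rational(-801, 265), Mul(Rational(147, 26), Pow(Z, -1))))
Add(Add(Function('B')(465, -25), k), Function('w')(-526, -64)) = Add(Add(Add(Mul(Rational(9, 2), 465), Mul(Rational(9, 2), -25)), Mul(I, Pow(132326, Rational(1, 2)))), Mul(Rational(3, 6890), Pow(-526, -1), Add(12985, Mul(-6942, -526)))) = Add(Add(Add(Rational(4185, 2), Rational(-225, 2)), Mul(I, Pow(132326, Rational(1, 2)))), Mul(Rational(3, 6890), Rational(-1, 526), Add(12985, 3651492))) = Add(Add(1980, Mul(I, Pow(132326, Rational(1, 2)))), Mul(Rational(3, 6890), Rational(-1, 526), 3664477)) = Add(Add(1980, Mul(I, Pow(132326, Rational(1, 2)))), Rational(-10993431, 3624140)) = Add(Rational(7164803769, 3624140), Mul(I, Pow(132326, Rational(1, 2))))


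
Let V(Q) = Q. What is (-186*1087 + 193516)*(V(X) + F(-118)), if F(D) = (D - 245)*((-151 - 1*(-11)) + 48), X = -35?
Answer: -289106426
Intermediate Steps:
F(D) = 22540 - 92*D (F(D) = (-245 + D)*((-151 + 11) + 48) = (-245 + D)*(-140 + 48) = (-245 + D)*(-92) = 22540 - 92*D)
(-186*1087 + 193516)*(V(X) + F(-118)) = (-186*1087 + 193516)*(-35 + (22540 - 92*(-118))) = (-202182 + 193516)*(-35 + (22540 + 10856)) = -8666*(-35 + 33396) = -8666*33361 = -289106426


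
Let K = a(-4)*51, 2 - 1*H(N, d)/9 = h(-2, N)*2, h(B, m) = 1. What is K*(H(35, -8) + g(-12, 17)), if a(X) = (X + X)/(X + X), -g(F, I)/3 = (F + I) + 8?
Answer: -1989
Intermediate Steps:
g(F, I) = -24 - 3*F - 3*I (g(F, I) = -3*((F + I) + 8) = -3*(8 + F + I) = -24 - 3*F - 3*I)
a(X) = 1 (a(X) = (2*X)/((2*X)) = (2*X)*(1/(2*X)) = 1)
H(N, d) = 0 (H(N, d) = 18 - 9*2 = 18 - 18 = 0)
K = 51 (K = 1*51 = 51)
K*(H(35, -8) + g(-12, 17)) = 51*(0 + (-24 - 3*(-12) - 3*17)) = 51*(0 + (-24 + 36 - 51)) = 51*(0 - 39) = 51*(-39) = -1989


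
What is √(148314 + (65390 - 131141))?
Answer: √82563 ≈ 287.34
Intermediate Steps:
√(148314 + (65390 - 131141)) = √(148314 - 65751) = √82563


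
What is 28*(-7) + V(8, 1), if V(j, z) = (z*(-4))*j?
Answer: -228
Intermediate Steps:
V(j, z) = -4*j*z (V(j, z) = (-4*z)*j = -4*j*z)
28*(-7) + V(8, 1) = 28*(-7) - 4*8*1 = -196 - 32 = -228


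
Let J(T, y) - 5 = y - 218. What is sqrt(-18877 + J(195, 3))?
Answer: I*sqrt(19087) ≈ 138.16*I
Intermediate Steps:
J(T, y) = -213 + y (J(T, y) = 5 + (y - 218) = 5 + (-218 + y) = -213 + y)
sqrt(-18877 + J(195, 3)) = sqrt(-18877 + (-213 + 3)) = sqrt(-18877 - 210) = sqrt(-19087) = I*sqrt(19087)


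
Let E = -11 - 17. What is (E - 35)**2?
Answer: 3969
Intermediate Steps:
E = -28
(E - 35)**2 = (-28 - 35)**2 = (-63)**2 = 3969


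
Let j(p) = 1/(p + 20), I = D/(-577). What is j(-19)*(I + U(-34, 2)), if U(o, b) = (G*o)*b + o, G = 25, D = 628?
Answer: -1001146/577 ≈ -1735.1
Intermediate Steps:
U(o, b) = o + 25*b*o (U(o, b) = (25*o)*b + o = 25*b*o + o = o + 25*b*o)
I = -628/577 (I = 628/(-577) = 628*(-1/577) = -628/577 ≈ -1.0884)
j(p) = 1/(20 + p)
j(-19)*(I + U(-34, 2)) = (-628/577 - 34*(1 + 25*2))/(20 - 19) = (-628/577 - 34*(1 + 50))/1 = 1*(-628/577 - 34*51) = 1*(-628/577 - 1734) = 1*(-1001146/577) = -1001146/577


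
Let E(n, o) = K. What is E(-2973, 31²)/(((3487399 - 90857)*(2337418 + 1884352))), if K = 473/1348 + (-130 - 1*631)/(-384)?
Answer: 60373/371127109879110144 ≈ 1.6267e-13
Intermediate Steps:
K = 301865/129408 (K = 473*(1/1348) + (-130 - 631)*(-1/384) = 473/1348 - 761*(-1/384) = 473/1348 + 761/384 = 301865/129408 ≈ 2.3327)
E(n, o) = 301865/129408
E(-2973, 31²)/(((3487399 - 90857)*(2337418 + 1884352))) = 301865/(129408*(((3487399 - 90857)*(2337418 + 1884352)))) = 301865/(129408*((3396542*4221770))) = (301865/129408)/14339419119340 = (301865/129408)*(1/14339419119340) = 60373/371127109879110144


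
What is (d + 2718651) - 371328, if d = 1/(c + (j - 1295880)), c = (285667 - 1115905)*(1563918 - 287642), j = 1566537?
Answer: 2487252940291616012/1059612563031 ≈ 2.3473e+6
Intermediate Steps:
c = -1059612833688 (c = -830238*1276276 = -1059612833688)
d = -1/1059612563031 (d = 1/(-1059612833688 + (1566537 - 1295880)) = 1/(-1059612833688 + 270657) = 1/(-1059612563031) = -1/1059612563031 ≈ -9.4374e-13)
(d + 2718651) - 371328 = (-1/1059612563031 + 2718651) - 371328 = 2880716754096791180/1059612563031 - 371328 = 2487252940291616012/1059612563031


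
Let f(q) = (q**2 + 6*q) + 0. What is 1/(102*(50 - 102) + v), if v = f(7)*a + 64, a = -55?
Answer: -1/10245 ≈ -9.7609e-5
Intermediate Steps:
f(q) = q**2 + 6*q
v = -4941 (v = (7*(6 + 7))*(-55) + 64 = (7*13)*(-55) + 64 = 91*(-55) + 64 = -5005 + 64 = -4941)
1/(102*(50 - 102) + v) = 1/(102*(50 - 102) - 4941) = 1/(102*(-52) - 4941) = 1/(-5304 - 4941) = 1/(-10245) = -1/10245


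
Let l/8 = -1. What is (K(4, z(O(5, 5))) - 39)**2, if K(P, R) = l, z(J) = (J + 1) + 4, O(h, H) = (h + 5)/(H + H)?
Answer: 2209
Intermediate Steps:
l = -8 (l = 8*(-1) = -8)
O(h, H) = (5 + h)/(2*H) (O(h, H) = (5 + h)/((2*H)) = (5 + h)*(1/(2*H)) = (5 + h)/(2*H))
z(J) = 5 + J (z(J) = (1 + J) + 4 = 5 + J)
K(P, R) = -8
(K(4, z(O(5, 5))) - 39)**2 = (-8 - 39)**2 = (-47)**2 = 2209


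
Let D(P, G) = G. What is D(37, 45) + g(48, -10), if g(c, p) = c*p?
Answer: -435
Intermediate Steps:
D(37, 45) + g(48, -10) = 45 + 48*(-10) = 45 - 480 = -435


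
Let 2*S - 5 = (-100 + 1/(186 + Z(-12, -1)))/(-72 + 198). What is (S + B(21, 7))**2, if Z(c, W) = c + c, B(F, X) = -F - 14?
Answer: 1803592594441/1666598976 ≈ 1082.2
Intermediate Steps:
B(F, X) = -14 - F
Z(c, W) = 2*c
S = 85861/40824 (S = 5/2 + ((-100 + 1/(186 + 2*(-12)))/(-72 + 198))/2 = 5/2 + ((-100 + 1/(186 - 24))/126)/2 = 5/2 + ((-100 + 1/162)*(1/126))/2 = 5/2 + (-16199/162*1/126)/2 = 5/2 + (1/2)*(-16199/20412) = 5/2 - 16199/40824 = 85861/40824 ≈ 2.1032)
(S + B(21, 7))**2 = (85861/40824 + (-14 - 1*21))**2 = (85861/40824 + (-14 - 21))**2 = (85861/40824 - 35)**2 = (-1342979/40824)**2 = 1803592594441/1666598976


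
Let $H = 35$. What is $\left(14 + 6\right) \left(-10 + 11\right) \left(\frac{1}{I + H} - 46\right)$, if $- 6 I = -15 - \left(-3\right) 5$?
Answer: $- \frac{6436}{7} \approx -919.43$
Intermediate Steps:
$I = 0$ ($I = - \frac{-15 - \left(-3\right) 5}{6} = - \frac{-15 - -15}{6} = - \frac{-15 + 15}{6} = \left(- \frac{1}{6}\right) 0 = 0$)
$\left(14 + 6\right) \left(-10 + 11\right) \left(\frac{1}{I + H} - 46\right) = \left(14 + 6\right) \left(-10 + 11\right) \left(\frac{1}{0 + 35} - 46\right) = 20 \cdot 1 \left(\frac{1}{35} - 46\right) = 20 \left(\frac{1}{35} - 46\right) = 20 \left(- \frac{1609}{35}\right) = - \frac{6436}{7}$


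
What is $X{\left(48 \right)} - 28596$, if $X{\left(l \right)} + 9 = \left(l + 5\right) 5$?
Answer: $-28340$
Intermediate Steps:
$X{\left(l \right)} = 16 + 5 l$ ($X{\left(l \right)} = -9 + \left(l + 5\right) 5 = -9 + \left(5 + l\right) 5 = -9 + \left(25 + 5 l\right) = 16 + 5 l$)
$X{\left(48 \right)} - 28596 = \left(16 + 5 \cdot 48\right) - 28596 = \left(16 + 240\right) - 28596 = 256 - 28596 = -28340$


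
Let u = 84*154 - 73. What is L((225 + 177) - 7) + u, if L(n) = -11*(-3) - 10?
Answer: 12886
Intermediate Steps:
u = 12863 (u = 12936 - 73 = 12863)
L(n) = 23 (L(n) = 33 - 10 = 23)
L((225 + 177) - 7) + u = 23 + 12863 = 12886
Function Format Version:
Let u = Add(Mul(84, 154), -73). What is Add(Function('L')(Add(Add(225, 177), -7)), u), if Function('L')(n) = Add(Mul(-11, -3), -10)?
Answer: 12886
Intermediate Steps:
u = 12863 (u = Add(12936, -73) = 12863)
Function('L')(n) = 23 (Function('L')(n) = Add(33, -10) = 23)
Add(Function('L')(Add(Add(225, 177), -7)), u) = Add(23, 12863) = 12886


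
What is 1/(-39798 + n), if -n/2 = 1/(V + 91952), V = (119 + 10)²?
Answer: -108593/4321784216 ≈ -2.5127e-5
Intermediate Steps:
V = 16641 (V = 129² = 16641)
n = -2/108593 (n = -2/(16641 + 91952) = -2/108593 ≈ -1.8417e-5)
1/(-39798 + n) = 1/(-39798 - 2/108593) = 1/(-4321784216/108593) = -108593/4321784216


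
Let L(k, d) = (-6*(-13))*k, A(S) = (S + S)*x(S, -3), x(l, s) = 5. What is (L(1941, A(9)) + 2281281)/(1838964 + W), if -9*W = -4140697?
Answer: 21894111/20691373 ≈ 1.0581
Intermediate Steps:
W = 4140697/9 (W = -1/9*(-4140697) = 4140697/9 ≈ 4.6008e+5)
A(S) = 10*S (A(S) = (S + S)*5 = (2*S)*5 = 10*S)
L(k, d) = 78*k
(L(1941, A(9)) + 2281281)/(1838964 + W) = (78*1941 + 2281281)/(1838964 + 4140697/9) = (151398 + 2281281)/(20691373/9) = 2432679*(9/20691373) = 21894111/20691373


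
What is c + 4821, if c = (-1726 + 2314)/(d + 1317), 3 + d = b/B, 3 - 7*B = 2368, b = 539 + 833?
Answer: 7468438773/1549003 ≈ 4821.4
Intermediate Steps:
b = 1372
B = -2365/7 (B = 3/7 - 1/7*2368 = 3/7 - 2368/7 = -2365/7 ≈ -337.86)
d = -16699/2365 (d = -3 + 1372/(-2365/7) = -3 + 1372*(-7/2365) = -3 - 9604/2365 = -16699/2365 ≈ -7.0609)
c = 695310/1549003 (c = (-1726 + 2314)/(-16699/2365 + 1317) = 588/(3098006/2365) = 588*(2365/3098006) = 695310/1549003 ≈ 0.44888)
c + 4821 = 695310/1549003 + 4821 = 7468438773/1549003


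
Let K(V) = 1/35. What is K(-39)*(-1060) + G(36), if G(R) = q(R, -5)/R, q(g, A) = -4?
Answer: -1915/63 ≈ -30.397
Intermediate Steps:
K(V) = 1/35
G(R) = -4/R
K(-39)*(-1060) + G(36) = (1/35)*(-1060) - 4/36 = -212/7 - 4*1/36 = -212/7 - 1/9 = -1915/63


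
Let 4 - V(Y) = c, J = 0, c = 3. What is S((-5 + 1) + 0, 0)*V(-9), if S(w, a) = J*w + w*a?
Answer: 0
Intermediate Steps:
S(w, a) = a*w (S(w, a) = 0*w + w*a = 0 + a*w = a*w)
V(Y) = 1 (V(Y) = 4 - 1*3 = 4 - 3 = 1)
S((-5 + 1) + 0, 0)*V(-9) = (0*((-5 + 1) + 0))*1 = (0*(-4 + 0))*1 = (0*(-4))*1 = 0*1 = 0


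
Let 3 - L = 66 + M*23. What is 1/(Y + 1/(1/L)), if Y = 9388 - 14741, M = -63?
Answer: -1/3967 ≈ -0.00025208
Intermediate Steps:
L = 1386 (L = 3 - (66 - 63*23) = 3 - (66 - 1449) = 3 - 1*(-1383) = 3 + 1383 = 1386)
Y = -5353
1/(Y + 1/(1/L)) = 1/(-5353 + 1/(1/1386)) = 1/(-5353 + 1386) = 1/(-3967) = -1/3967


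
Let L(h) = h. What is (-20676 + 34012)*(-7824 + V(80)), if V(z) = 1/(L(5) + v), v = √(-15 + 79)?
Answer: -1356417896/13 ≈ -1.0434e+8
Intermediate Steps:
v = 8 (v = √64 = 8)
V(z) = 1/13 (V(z) = 1/(5 + 8) = 1/13)
(-20676 + 34012)*(-7824 + V(80)) = (-20676 + 34012)*(-7824 + 1/13) = 13336*(-101711/13) = -1356417896/13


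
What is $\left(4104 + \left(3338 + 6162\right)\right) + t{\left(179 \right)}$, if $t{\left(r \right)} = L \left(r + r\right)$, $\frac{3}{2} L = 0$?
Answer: $13604$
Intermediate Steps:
$L = 0$ ($L = \frac{2}{3} \cdot 0 = 0$)
$t{\left(r \right)} = 0$ ($t{\left(r \right)} = 0 \left(r + r\right) = 0 \cdot 2 r = 0$)
$\left(4104 + \left(3338 + 6162\right)\right) + t{\left(179 \right)} = \left(4104 + \left(3338 + 6162\right)\right) + 0 = \left(4104 + 9500\right) + 0 = 13604 + 0 = 13604$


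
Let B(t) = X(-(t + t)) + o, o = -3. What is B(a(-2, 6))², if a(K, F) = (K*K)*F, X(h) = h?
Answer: 2601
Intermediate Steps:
a(K, F) = F*K² (a(K, F) = K²*F = F*K²)
B(t) = -3 - 2*t (B(t) = -(t + t) - 3 = -2*t - 3 = -3 - 2*t)
B(a(-2, 6))² = (-3 - 12*(-2)²)² = (-3 - 12*4)² = (-3 - 2*24)² = (-3 - 48)² = (-51)² = 2601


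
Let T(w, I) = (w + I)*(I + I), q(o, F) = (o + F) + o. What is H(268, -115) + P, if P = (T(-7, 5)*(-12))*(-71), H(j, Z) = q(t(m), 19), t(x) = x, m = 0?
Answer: -17021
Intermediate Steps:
q(o, F) = F + 2*o (q(o, F) = (F + o) + o = F + 2*o)
H(j, Z) = 19 (H(j, Z) = 19 + 2*0 = 19 + 0 = 19)
T(w, I) = 2*I*(I + w) (T(w, I) = (I + w)*(2*I) = 2*I*(I + w))
P = -17040 (P = ((2*5*(5 - 7))*(-12))*(-71) = ((2*5*(-2))*(-12))*(-71) = -20*(-12)*(-71) = 240*(-71) = -17040)
H(268, -115) + P = 19 - 17040 = -17021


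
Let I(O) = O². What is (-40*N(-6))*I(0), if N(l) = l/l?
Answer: 0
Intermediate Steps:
N(l) = 1
(-40*N(-6))*I(0) = -40*1*0² = -40*0 = 0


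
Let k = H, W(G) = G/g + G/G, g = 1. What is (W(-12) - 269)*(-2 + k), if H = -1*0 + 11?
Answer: -2520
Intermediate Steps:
W(G) = 1 + G (W(G) = G/1 + G/G = G*1 + 1 = G + 1 = 1 + G)
H = 11 (H = 0 + 11 = 11)
k = 11
(W(-12) - 269)*(-2 + k) = ((1 - 12) - 269)*(-2 + 11) = (-11 - 269)*9 = -280*9 = -2520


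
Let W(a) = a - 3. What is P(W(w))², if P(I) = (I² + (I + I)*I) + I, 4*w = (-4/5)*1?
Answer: 473344/625 ≈ 757.35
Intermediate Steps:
w = -⅕ (w = ((-4/5)*1)/4 = (((⅕)*(-4))*1)/4 = (-⅘*1)/4 = (¼)*(-⅘) = -⅕ ≈ -0.20000)
W(a) = -3 + a
P(I) = I + 3*I² (P(I) = (I² + (2*I)*I) + I = (I² + 2*I²) + I = 3*I² + I = I + 3*I²)
P(W(w))² = ((-3 - ⅕)*(1 + 3*(-3 - ⅕)))² = (-16*(1 + 3*(-16/5))/5)² = (-16*(1 - 48/5)/5)² = (-16/5*(-43/5))² = (688/25)² = 473344/625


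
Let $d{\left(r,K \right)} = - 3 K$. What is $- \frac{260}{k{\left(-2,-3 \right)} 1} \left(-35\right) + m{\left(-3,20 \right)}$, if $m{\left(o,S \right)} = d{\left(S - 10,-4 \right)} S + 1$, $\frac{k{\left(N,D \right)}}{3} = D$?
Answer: $- \frac{6931}{9} \approx -770.11$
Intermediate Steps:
$k{\left(N,D \right)} = 3 D$
$m{\left(o,S \right)} = 1 + 12 S$ ($m{\left(o,S \right)} = \left(-3\right) \left(-4\right) S + 1 = 12 S + 1 = 1 + 12 S$)
$- \frac{260}{k{\left(-2,-3 \right)} 1} \left(-35\right) + m{\left(-3,20 \right)} = - \frac{260}{3 \left(-3\right) 1} \left(-35\right) + \left(1 + 12 \cdot 20\right) = - \frac{260}{\left(-9\right) 1} \left(-35\right) + \left(1 + 240\right) = - \frac{260}{-9} \left(-35\right) + 241 = \left(-260\right) \left(- \frac{1}{9}\right) \left(-35\right) + 241 = \frac{260}{9} \left(-35\right) + 241 = - \frac{9100}{9} + 241 = - \frac{6931}{9}$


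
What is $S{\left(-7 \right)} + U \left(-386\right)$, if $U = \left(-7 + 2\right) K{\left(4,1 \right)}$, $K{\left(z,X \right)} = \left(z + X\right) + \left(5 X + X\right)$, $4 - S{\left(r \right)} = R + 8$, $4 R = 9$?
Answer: $\frac{84895}{4} \approx 21224.0$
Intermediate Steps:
$R = \frac{9}{4}$ ($R = \frac{1}{4} \cdot 9 = \frac{9}{4} \approx 2.25$)
$S{\left(r \right)} = - \frac{25}{4}$ ($S{\left(r \right)} = 4 - \left(\frac{9}{4} + 8\right) = 4 - \frac{41}{4} = - \frac{25}{4}$)
$K{\left(z,X \right)} = z + 7 X$ ($K{\left(z,X \right)} = \left(X + z\right) + 6 X = z + 7 X$)
$U = -55$ ($U = \left(-7 + 2\right) \left(4 + 7 \cdot 1\right) = - 5 \left(4 + 7\right) = \left(-5\right) 11 = -55$)
$S{\left(-7 \right)} + U \left(-386\right) = - \frac{25}{4} - -21230 = - \frac{25}{4} + 21230 = \frac{84895}{4}$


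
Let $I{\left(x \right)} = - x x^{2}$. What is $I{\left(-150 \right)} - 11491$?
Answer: $3363509$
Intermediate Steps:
$I{\left(x \right)} = - x^{3}$
$I{\left(-150 \right)} - 11491 = - \left(-150\right)^{3} - 11491 = \left(-1\right) \left(-3375000\right) - 11491 = 3375000 - 11491 = 3363509$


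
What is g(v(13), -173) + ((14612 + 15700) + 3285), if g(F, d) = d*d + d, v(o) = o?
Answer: 63353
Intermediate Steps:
g(F, d) = d + d² (g(F, d) = d² + d = d + d²)
g(v(13), -173) + ((14612 + 15700) + 3285) = -173*(1 - 173) + ((14612 + 15700) + 3285) = -173*(-172) + (30312 + 3285) = 29756 + 33597 = 63353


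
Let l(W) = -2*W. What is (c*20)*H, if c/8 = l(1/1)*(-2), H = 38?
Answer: 24320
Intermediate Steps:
c = 32 (c = 8*(-2/1*(-2)) = 8*(-2*1*(-2)) = 8*(-2*(-2)) = 8*4 = 32)
(c*20)*H = (32*20)*38 = 640*38 = 24320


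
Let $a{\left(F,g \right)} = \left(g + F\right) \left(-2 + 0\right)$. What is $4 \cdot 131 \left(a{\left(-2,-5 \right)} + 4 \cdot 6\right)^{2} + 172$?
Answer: $756828$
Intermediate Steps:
$a{\left(F,g \right)} = - 2 F - 2 g$ ($a{\left(F,g \right)} = \left(F + g\right) \left(-2\right) = - 2 F - 2 g$)
$4 \cdot 131 \left(a{\left(-2,-5 \right)} + 4 \cdot 6\right)^{2} + 172 = 4 \cdot 131 \left(\left(\left(-2\right) \left(-2\right) - -10\right) + 4 \cdot 6\right)^{2} + 172 = 524 \left(\left(4 + 10\right) + 24\right)^{2} + 172 = 524 \left(14 + 24\right)^{2} + 172 = 524 \cdot 38^{2} + 172 = 524 \cdot 1444 + 172 = 756656 + 172 = 756828$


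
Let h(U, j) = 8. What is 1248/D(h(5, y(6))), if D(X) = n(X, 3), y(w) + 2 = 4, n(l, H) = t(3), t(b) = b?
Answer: 416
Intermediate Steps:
n(l, H) = 3
y(w) = 2 (y(w) = -2 + 4 = 2)
D(X) = 3
1248/D(h(5, y(6))) = 1248/3 = 1248*(⅓) = 416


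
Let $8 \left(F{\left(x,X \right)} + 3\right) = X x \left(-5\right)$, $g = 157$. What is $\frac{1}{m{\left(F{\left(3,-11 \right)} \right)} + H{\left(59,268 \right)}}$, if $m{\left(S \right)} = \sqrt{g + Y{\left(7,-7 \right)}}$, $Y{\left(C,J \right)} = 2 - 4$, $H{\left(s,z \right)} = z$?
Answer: $\frac{268}{71669} - \frac{\sqrt{155}}{71669} \approx 0.0035657$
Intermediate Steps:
$Y{\left(C,J \right)} = -2$ ($Y{\left(C,J \right)} = 2 - 4 = -2$)
$F{\left(x,X \right)} = -3 - \frac{5 X x}{8}$ ($F{\left(x,X \right)} = -3 + \frac{X x \left(-5\right)}{8} = -3 + \frac{\left(-5\right) X x}{8} = -3 - \frac{5 X x}{8}$)
$m{\left(S \right)} = \sqrt{155}$ ($m{\left(S \right)} = \sqrt{157 - 2} = \sqrt{155}$)
$\frac{1}{m{\left(F{\left(3,-11 \right)} \right)} + H{\left(59,268 \right)}} = \frac{1}{\sqrt{155} + 268} = \frac{1}{268 + \sqrt{155}}$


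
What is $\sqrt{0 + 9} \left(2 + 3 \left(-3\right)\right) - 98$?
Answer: $-119$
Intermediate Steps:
$\sqrt{0 + 9} \left(2 + 3 \left(-3\right)\right) - 98 = \sqrt{9} \left(2 - 9\right) - 98 = 3 \left(-7\right) - 98 = -21 - 98 = -119$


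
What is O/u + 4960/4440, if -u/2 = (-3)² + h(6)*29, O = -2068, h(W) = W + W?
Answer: 53014/13209 ≈ 4.0135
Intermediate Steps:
h(W) = 2*W
u = -714 (u = -2*((-3)² + (2*6)*29) = -2*(9 + 12*29) = -2*(9 + 348) = -2*357 = -714)
O/u + 4960/4440 = -2068/(-714) + 4960/4440 = -2068*(-1/714) + 4960*(1/4440) = 1034/357 + 124/111 = 53014/13209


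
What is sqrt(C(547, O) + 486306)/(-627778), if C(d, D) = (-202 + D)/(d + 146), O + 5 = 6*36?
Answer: -sqrt(2883308351)/48338906 ≈ -0.0011108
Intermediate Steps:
O = 211 (O = -5 + 6*36 = -5 + 216 = 211)
C(d, D) = (-202 + D)/(146 + d)
sqrt(C(547, O) + 486306)/(-627778) = sqrt((-202 + 211)/(146 + 547) + 486306)/(-627778) = sqrt(9/693 + 486306)*(-1/627778) = sqrt((1/693)*9 + 486306)*(-1/627778) = sqrt(1/77 + 486306)*(-1/627778) = sqrt(37445563/77)*(-1/627778) = (sqrt(2883308351)/77)*(-1/627778) = -sqrt(2883308351)/48338906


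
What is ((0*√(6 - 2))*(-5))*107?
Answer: 0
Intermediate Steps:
((0*√(6 - 2))*(-5))*107 = ((0*√4)*(-5))*107 = ((0*2)*(-5))*107 = (0*(-5))*107 = 0*107 = 0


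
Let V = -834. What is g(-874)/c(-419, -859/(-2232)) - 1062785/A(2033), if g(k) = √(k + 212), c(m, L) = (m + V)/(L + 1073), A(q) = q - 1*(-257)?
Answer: -212557/458 - 2395795*I*√662/2796696 ≈ -464.1 - 22.041*I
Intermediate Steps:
A(q) = 257 + q (A(q) = q + 257 = 257 + q)
c(m, L) = (-834 + m)/(1073 + L) (c(m, L) = (m - 834)/(L + 1073) = (-834 + m)/(1073 + L))
g(k) = √(212 + k)
g(-874)/c(-419, -859/(-2232)) - 1062785/A(2033) = √(212 - 874)/(((-834 - 419)/(1073 - 859/(-2232)))) - 1062785/(257 + 2033) = √(-662)/((-1253/(1073 - 859*(-1/2232)))) - 1062785/2290 = (I*√662)/((-1253/(1073 + 859/2232))) - 1062785*1/2290 = (I*√662)/((-1253/(2395795/2232))) - 212557/458 = (I*√662)/(((2232/2395795)*(-1253))) - 212557/458 = (I*√662)/(-2796696/2395795) - 212557/458 = (I*√662)*(-2395795/2796696) - 212557/458 = -2395795*I*√662/2796696 - 212557/458 = -212557/458 - 2395795*I*√662/2796696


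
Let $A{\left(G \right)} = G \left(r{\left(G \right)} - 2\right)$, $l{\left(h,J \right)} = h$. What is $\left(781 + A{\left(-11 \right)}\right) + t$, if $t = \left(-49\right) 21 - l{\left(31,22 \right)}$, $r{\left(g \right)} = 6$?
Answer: $-323$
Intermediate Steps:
$t = -1060$ ($t = \left(-49\right) 21 - 31 = -1029 - 31 = -1060$)
$A{\left(G \right)} = 4 G$ ($A{\left(G \right)} = G \left(6 - 2\right) = G 4 = 4 G$)
$\left(781 + A{\left(-11 \right)}\right) + t = \left(781 + 4 \left(-11\right)\right) - 1060 = \left(781 - 44\right) - 1060 = 737 - 1060 = -323$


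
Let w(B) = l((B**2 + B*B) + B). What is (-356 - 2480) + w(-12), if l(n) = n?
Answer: -2560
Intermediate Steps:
w(B) = B + 2*B**2 (w(B) = (B**2 + B*B) + B = (B**2 + B**2) + B = 2*B**2 + B = B + 2*B**2)
(-356 - 2480) + w(-12) = (-356 - 2480) - 12*(1 + 2*(-12)) = -2836 - 12*(1 - 24) = -2836 - 12*(-23) = -2836 + 276 = -2560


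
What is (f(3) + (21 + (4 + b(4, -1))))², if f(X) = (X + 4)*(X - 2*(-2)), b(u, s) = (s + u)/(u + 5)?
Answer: 49729/9 ≈ 5525.4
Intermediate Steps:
b(u, s) = (s + u)/(5 + u)
f(X) = (4 + X)² (f(X) = (4 + X)*(X + 4) = (4 + X)*(4 + X) = (4 + X)²)
(f(3) + (21 + (4 + b(4, -1))))² = ((4 + 3)² + (21 + (4 + (-1 + 4)/(5 + 4))))² = (7² + (21 + (4 + 3/9)))² = (49 + (21 + (4 + (⅑)*3)))² = (49 + (21 + (4 + ⅓)))² = (49 + (21 + 13/3))² = (49 + 76/3)² = (223/3)² = 49729/9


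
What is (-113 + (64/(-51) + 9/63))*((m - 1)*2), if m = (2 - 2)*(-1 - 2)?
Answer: 81476/357 ≈ 228.22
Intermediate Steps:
m = 0 (m = 0*(-3) = 0)
(-113 + (64/(-51) + 9/63))*((m - 1)*2) = (-113 + (64/(-51) + 9/63))*((0 - 1)*2) = (-113 + (64*(-1/51) + 9*(1/63)))*(-1*2) = (-113 + (-64/51 + ⅐))*(-2) = (-113 - 397/357)*(-2) = -40738/357*(-2) = 81476/357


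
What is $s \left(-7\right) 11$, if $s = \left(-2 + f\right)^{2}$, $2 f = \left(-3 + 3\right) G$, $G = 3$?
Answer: $-308$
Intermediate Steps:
$f = 0$ ($f = \frac{\left(-3 + 3\right) 3}{2} = \frac{0 \cdot 3}{2} = \frac{1}{2} \cdot 0 = 0$)
$s = 4$ ($s = \left(-2 + 0\right)^{2} = \left(-2\right)^{2} = 4$)
$s \left(-7\right) 11 = 4 \left(-7\right) 11 = \left(-28\right) 11 = -308$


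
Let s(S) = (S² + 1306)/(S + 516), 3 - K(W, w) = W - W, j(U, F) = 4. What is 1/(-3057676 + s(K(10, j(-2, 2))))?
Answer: -519/1586932529 ≈ -3.2705e-7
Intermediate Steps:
K(W, w) = 3 (K(W, w) = 3 - (W - W) = 3 - 1*0 = 3 + 0 = 3)
s(S) = (1306 + S²)/(516 + S)
1/(-3057676 + s(K(10, j(-2, 2)))) = 1/(-3057676 + (1306 + 3²)/(516 + 3)) = 1/(-3057676 + (1306 + 9)/519) = 1/(-3057676 + (1/519)*1315) = 1/(-3057676 + 1315/519) = 1/(-1586932529/519) = -519/1586932529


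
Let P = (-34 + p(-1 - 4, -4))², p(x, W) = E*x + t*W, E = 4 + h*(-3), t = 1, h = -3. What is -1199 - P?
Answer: -11808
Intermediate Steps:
E = 13 (E = 4 - 3*(-3) = 4 + 9 = 13)
p(x, W) = W + 13*x (p(x, W) = 13*x + 1*W = 13*x + W = W + 13*x)
P = 10609 (P = (-34 + (-4 + 13*(-1 - 4)))² = (-34 + (-4 + 13*(-5)))² = (-34 + (-4 - 65))² = (-34 - 69)² = (-103)² = 10609)
-1199 - P = -1199 - 1*10609 = -1199 - 10609 = -11808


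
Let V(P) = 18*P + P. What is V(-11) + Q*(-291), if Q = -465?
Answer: 135106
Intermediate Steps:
V(P) = 19*P
V(-11) + Q*(-291) = 19*(-11) - 465*(-291) = -209 + 135315 = 135106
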